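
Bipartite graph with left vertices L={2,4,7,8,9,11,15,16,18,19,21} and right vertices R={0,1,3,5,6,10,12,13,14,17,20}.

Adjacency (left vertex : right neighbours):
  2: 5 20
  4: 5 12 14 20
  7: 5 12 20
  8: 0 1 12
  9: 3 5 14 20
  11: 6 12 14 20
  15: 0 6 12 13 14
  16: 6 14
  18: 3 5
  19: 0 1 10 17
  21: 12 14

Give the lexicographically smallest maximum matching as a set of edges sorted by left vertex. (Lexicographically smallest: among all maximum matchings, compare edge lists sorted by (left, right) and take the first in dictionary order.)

|M| = 9 (so the lex-smallest maximum matching has 9 edges)
process left vertices in ascending order; for each, take the smallest-labelled available neighbour that still permits 9 edges overall, or leave it unmatched if none does
lex-smallest matching: {2-5, 4-12, 7-20, 8-0, 9-3, 11-6, 15-13, 16-14, 19-1}

Lex-smallest maximum matching: {(2,5), (4,12), (7,20), (8,0), (9,3), (11,6), (15,13), (16,14), (19,1)}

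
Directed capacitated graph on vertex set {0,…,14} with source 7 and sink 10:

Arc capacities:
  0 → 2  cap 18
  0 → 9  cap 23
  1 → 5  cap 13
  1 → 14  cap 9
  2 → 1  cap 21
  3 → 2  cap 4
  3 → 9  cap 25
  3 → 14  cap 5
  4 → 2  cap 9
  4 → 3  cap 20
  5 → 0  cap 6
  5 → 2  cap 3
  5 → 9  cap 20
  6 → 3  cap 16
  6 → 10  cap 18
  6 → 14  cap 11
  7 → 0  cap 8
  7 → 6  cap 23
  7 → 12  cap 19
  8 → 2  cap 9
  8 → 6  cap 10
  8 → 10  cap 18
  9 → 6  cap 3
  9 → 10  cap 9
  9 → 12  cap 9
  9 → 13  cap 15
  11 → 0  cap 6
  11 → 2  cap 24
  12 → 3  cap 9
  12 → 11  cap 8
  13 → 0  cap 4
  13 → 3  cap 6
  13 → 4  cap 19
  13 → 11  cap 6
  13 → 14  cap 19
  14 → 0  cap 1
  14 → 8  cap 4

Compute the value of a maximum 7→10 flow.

augment #1: 7→6→10 bottleneck 18, total now 18
augment #2: 7→0→9→10 bottleneck 8, total now 26
augment #3: 7→6→3→9→10 bottleneck 1, total now 27
augment #4: 7→6→14→8→10 bottleneck 4, total now 31

Maximum flow value: 31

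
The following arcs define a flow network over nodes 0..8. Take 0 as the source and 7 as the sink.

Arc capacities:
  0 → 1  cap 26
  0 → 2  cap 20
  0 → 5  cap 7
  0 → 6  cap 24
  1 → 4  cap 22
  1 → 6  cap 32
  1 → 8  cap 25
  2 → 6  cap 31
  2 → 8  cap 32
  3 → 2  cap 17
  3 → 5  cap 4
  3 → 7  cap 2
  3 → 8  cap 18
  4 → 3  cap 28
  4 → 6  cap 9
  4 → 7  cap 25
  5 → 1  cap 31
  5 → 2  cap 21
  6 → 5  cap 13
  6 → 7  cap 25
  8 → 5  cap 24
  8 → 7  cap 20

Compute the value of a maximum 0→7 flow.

Maximum flow value: 67

augment #1: 0→6→7 bottleneck 24, total now 24
augment #2: 0→1→4→7 bottleneck 22, total now 46
augment #3: 0→1→6→7 bottleneck 1, total now 47
augment #4: 0→1→8→7 bottleneck 3, total now 50
augment #5: 0→2→8→7 bottleneck 17, total now 67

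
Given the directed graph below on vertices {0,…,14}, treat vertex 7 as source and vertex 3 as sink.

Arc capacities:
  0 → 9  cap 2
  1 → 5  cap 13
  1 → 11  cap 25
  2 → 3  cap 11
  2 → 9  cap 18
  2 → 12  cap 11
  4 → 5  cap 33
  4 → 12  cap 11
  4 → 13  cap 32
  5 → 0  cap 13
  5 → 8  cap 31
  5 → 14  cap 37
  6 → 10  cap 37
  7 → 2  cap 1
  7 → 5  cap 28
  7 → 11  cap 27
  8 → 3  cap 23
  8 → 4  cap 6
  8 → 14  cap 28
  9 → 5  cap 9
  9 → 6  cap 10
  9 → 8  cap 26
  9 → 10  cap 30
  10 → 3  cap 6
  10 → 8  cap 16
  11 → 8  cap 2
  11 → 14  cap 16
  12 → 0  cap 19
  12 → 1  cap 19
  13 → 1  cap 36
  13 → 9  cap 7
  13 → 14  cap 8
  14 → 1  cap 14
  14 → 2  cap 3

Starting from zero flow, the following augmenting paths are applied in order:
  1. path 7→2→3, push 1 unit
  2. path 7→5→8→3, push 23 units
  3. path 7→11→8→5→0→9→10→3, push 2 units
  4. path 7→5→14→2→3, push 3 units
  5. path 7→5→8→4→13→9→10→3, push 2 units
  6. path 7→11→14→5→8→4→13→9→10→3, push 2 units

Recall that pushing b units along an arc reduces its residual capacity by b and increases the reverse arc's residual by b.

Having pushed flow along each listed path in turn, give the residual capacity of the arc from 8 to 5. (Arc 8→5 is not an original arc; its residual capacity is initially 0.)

Residual capacity of (8,5): 25

after path 1 (7→2→3, push 1): res(8,5)=0
after path 2 (7→5→8→3, push 23): res(8,5)=23
after path 3 (7→11→8→5→0→9→10→3, push 2): res(8,5)=21
after path 4 (7→5→14→2→3, push 3): res(8,5)=21
after path 5 (7→5→8→4→13→9→10→3, push 2): res(8,5)=23
after path 6 (7→11→14→5→8→4→13→9→10→3, push 2): res(8,5)=25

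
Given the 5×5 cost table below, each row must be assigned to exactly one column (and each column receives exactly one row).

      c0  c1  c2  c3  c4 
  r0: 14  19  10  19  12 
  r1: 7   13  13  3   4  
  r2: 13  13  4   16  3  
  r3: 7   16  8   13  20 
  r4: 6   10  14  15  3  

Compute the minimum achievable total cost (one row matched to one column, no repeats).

optimal assignment: row0→col2 (cost 10), row1→col3 (cost 3), row2→col4 (cost 3), row3→col0 (cost 7), row4→col1 (cost 10)
total = 10 + 3 + 3 + 7 + 10 = 33

Minimum assignment cost: 33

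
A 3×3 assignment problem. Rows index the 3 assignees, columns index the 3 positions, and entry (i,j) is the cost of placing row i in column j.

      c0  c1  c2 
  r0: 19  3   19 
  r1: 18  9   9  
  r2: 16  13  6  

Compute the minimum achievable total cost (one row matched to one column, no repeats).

Minimum assignment cost: 27

optimal assignment: row0→col1 (cost 3), row1→col0 (cost 18), row2→col2 (cost 6)
total = 3 + 18 + 6 = 27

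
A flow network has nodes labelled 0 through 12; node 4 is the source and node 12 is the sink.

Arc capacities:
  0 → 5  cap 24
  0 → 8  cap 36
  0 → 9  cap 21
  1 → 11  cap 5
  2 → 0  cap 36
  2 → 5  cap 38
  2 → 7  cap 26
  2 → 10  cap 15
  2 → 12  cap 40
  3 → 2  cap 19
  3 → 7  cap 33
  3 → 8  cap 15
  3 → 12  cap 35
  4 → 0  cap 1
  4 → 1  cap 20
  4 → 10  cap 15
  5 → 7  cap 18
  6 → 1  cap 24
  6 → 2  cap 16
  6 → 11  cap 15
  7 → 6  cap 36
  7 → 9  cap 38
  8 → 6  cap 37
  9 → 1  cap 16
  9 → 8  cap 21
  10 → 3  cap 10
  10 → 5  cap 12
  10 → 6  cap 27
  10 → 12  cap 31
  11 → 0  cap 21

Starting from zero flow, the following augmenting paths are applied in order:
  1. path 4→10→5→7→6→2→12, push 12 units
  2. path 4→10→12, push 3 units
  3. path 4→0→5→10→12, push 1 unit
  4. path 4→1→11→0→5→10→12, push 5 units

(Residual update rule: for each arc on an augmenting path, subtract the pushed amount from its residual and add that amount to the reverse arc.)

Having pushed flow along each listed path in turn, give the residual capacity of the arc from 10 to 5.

after path 1 (4→10→5→7→6→2→12, push 12): res(10,5)=0
after path 2 (4→10→12, push 3): res(10,5)=0
after path 3 (4→0→5→10→12, push 1): res(10,5)=1
after path 4 (4→1→11→0→5→10→12, push 5): res(10,5)=6

Residual capacity of (10,5): 6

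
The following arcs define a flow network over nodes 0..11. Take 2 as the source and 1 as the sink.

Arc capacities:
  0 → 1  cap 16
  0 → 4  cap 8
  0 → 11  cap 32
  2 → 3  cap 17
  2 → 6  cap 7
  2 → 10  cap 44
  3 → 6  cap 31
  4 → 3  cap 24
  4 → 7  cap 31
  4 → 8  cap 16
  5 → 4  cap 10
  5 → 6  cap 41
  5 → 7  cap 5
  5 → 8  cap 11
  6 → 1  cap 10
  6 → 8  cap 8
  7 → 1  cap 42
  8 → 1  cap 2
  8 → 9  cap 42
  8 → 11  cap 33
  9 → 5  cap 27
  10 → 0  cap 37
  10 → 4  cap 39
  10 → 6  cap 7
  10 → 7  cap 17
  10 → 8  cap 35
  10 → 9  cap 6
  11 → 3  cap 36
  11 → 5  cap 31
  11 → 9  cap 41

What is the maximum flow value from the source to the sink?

Maximum flow value: 62

augment #1: 2→6→1 bottleneck 7, total now 7
augment #2: 2→3→6→1 bottleneck 3, total now 10
augment #3: 2→10→0→1 bottleneck 16, total now 26
augment #4: 2→10→7→1 bottleneck 17, total now 43
augment #5: 2→10→8→1 bottleneck 2, total now 45
augment #6: 2→10→4→7→1 bottleneck 9, total now 54
augment #7: 2→3→6→8→9→5→7→1 bottleneck 5, total now 59
augment #8: 2→3→6→8→10→4→7→1 bottleneck 2, total now 61
augment #9: 2→3→6→8→9→5→4→7→1 bottleneck 1, total now 62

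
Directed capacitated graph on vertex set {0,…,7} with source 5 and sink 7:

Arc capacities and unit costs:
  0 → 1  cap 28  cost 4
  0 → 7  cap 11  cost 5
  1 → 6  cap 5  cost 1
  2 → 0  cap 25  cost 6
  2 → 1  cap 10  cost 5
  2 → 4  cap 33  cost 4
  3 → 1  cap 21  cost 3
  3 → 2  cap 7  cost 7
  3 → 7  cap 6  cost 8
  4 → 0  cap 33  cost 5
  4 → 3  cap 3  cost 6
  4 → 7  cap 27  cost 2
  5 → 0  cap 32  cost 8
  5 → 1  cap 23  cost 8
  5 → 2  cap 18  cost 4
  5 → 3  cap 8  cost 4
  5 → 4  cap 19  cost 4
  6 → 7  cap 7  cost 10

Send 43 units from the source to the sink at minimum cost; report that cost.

Minimum cost for 43 units: 396

shortest-cost path #1: 5→4→7 push 19 @ unit cost 6 (adds 114)
shortest-cost path #2: 5→2→4→7 push 8 @ unit cost 10 (adds 80)
shortest-cost path #3: 5→3→7 push 6 @ unit cost 12 (adds 72)
shortest-cost path #4: 5→0→7 push 10 @ unit cost 13 (adds 130)
total cost = 396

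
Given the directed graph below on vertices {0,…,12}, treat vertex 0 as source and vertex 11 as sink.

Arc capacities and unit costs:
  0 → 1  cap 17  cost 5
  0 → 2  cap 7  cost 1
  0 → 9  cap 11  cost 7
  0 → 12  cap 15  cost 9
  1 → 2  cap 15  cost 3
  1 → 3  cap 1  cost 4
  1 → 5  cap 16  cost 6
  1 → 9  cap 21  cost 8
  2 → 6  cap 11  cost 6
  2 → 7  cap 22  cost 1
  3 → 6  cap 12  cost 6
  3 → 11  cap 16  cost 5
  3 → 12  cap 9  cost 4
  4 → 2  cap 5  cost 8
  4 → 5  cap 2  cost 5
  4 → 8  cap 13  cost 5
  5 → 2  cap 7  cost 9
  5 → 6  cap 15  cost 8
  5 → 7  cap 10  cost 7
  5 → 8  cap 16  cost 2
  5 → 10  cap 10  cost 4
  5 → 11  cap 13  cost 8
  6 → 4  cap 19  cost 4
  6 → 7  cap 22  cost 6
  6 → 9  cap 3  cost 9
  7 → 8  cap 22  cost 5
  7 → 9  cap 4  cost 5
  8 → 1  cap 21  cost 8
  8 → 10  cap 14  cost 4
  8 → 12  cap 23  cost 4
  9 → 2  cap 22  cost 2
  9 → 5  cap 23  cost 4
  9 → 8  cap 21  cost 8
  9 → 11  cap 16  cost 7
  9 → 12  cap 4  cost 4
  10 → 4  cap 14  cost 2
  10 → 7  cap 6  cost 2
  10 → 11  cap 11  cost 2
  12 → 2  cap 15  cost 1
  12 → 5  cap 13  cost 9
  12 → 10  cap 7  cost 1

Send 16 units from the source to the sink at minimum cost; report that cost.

shortest-cost path #1: 0→12→10→11 push 7 @ unit cost 12 (adds 84)
shortest-cost path #2: 0→2→7→8→10→11 push 4 @ unit cost 13 (adds 52)
shortest-cost path #3: 0→1→3→11 push 1 @ unit cost 14 (adds 14)
shortest-cost path #4: 0→9→11 push 4 @ unit cost 14 (adds 56)
total cost = 206

Minimum cost for 16 units: 206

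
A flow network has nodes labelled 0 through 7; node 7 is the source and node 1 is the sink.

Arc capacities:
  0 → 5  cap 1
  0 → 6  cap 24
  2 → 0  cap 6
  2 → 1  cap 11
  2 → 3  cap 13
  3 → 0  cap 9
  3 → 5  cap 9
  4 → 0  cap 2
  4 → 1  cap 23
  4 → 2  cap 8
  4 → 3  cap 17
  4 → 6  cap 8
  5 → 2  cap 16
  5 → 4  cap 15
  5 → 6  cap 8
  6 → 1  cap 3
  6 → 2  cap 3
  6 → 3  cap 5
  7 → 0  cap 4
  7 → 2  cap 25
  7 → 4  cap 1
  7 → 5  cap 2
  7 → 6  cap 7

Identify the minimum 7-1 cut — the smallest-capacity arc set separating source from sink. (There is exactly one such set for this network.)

Min-cut arcs: {(0,5), (2,1), (3,5), (6,1), (7,4), (7,5)} (total capacity 27)

augment #1: 7→2→1 push 11
augment #2: 7→4→1 push 1
augment #3: 7→6→1 push 3
augment #4: 7→5→4→1 push 2
augment #5: 7→0→5→4→1 push 1
augment #6: 7→2→3→5→4→1 push 9
max flow = 27; residual-reachable set from 7 gives S-side
cut edges (S→T): {(0,5), (2,1), (3,5), (6,1), (7,4), (7,5)} total cap 27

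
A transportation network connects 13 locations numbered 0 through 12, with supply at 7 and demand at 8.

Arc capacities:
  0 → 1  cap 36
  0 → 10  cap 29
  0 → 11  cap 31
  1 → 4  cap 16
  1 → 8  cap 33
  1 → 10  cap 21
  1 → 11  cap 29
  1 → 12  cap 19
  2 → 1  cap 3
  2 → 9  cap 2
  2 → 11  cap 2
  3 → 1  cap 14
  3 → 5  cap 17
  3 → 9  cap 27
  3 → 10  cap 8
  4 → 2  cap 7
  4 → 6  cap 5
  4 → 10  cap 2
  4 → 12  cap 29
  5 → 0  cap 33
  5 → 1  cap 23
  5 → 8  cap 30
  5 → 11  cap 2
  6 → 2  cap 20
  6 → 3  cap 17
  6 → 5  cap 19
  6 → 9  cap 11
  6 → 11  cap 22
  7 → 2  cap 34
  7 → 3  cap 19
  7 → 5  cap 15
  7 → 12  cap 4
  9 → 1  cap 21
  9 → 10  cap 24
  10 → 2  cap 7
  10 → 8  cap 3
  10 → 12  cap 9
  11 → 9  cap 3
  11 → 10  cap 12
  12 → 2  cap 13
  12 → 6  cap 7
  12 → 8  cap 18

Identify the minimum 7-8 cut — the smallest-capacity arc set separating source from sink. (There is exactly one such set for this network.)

augment #1: 7→5→8 push 15
augment #2: 7→12→8 push 4
augment #3: 7→2→1→8 push 3
augment #4: 7→3→1→8 push 14
augment #5: 7→3→5→8 push 5
augment #6: 7→2→9→1→8 push 2
augment #7: 7→2→11→10→8 push 2
max flow = 45; residual-reachable set from 7 gives S-side
cut edges (S→T): {(2,1), (2,9), (2,11), (7,3), (7,5), (7,12)} total cap 45

Min-cut arcs: {(2,1), (2,9), (2,11), (7,3), (7,5), (7,12)} (total capacity 45)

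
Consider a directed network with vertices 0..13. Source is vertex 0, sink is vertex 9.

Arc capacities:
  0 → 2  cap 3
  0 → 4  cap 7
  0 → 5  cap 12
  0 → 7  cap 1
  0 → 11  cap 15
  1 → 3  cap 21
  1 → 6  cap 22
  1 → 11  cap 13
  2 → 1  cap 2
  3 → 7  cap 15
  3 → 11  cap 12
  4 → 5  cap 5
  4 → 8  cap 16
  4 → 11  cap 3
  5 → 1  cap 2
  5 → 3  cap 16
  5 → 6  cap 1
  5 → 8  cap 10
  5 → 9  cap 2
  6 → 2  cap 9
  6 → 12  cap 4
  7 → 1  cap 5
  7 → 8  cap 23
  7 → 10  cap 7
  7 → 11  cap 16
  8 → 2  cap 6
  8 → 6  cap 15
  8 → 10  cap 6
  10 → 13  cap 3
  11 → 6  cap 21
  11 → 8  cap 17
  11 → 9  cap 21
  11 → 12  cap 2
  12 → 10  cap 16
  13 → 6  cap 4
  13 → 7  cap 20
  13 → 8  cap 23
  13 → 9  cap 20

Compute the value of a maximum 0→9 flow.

Maximum flow value: 26

augment #1: 0→5→9 bottleneck 2, total now 2
augment #2: 0→11→9 bottleneck 15, total now 17
augment #3: 0→4→11→9 bottleneck 3, total now 20
augment #4: 0→7→11→9 bottleneck 1, total now 21
augment #5: 0→2→1→11→9 bottleneck 2, total now 23
augment #6: 0→4→8→10→13→9 bottleneck 3, total now 26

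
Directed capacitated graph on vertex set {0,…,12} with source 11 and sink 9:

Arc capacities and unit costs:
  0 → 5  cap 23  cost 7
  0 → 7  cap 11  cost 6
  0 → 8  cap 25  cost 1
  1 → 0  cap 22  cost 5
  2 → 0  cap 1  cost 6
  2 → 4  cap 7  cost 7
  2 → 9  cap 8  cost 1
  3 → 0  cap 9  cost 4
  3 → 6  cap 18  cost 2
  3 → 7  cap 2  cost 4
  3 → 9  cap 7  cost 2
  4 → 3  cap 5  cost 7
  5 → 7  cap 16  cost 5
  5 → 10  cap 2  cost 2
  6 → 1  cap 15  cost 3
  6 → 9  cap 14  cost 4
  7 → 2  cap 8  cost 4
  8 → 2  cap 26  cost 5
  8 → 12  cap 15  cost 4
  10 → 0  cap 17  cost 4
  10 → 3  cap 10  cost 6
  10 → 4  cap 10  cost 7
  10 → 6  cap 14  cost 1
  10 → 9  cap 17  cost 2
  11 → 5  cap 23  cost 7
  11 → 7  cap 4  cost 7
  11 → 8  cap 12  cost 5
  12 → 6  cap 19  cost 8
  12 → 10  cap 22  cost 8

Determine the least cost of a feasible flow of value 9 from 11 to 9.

shortest-cost path #1: 11→5→10→9 push 2 @ unit cost 11 (adds 22)
shortest-cost path #2: 11→8→2→9 push 7 @ unit cost 11 (adds 77)
total cost = 99

Minimum cost for 9 units: 99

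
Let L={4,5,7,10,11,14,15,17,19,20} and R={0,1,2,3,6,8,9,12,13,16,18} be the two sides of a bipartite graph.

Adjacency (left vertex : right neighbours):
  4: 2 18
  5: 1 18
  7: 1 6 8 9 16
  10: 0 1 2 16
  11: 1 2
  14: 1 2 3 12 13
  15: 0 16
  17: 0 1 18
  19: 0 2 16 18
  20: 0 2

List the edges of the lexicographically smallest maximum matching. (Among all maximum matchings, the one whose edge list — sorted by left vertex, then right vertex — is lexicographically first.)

Lex-smallest maximum matching: {(4,2), (5,1), (7,6), (10,0), (14,3), (15,16), (17,18)}

|M| = 7 (so the lex-smallest maximum matching has 7 edges)
process left vertices in ascending order; for each, take the smallest-labelled available neighbour that still permits 7 edges overall, or leave it unmatched if none does
lex-smallest matching: {4-2, 5-1, 7-6, 10-0, 14-3, 15-16, 17-18}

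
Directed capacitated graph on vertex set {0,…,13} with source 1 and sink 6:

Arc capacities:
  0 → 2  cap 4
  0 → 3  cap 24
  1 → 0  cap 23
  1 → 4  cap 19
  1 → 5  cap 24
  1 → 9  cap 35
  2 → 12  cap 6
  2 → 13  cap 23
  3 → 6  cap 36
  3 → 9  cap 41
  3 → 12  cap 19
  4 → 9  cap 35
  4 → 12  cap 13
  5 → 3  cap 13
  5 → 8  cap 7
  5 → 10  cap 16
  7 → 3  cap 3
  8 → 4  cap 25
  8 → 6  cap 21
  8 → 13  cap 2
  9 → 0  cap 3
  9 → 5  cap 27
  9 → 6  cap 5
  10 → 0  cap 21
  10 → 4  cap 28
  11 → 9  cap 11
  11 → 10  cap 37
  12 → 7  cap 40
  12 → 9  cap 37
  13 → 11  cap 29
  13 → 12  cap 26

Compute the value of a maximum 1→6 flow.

Maximum flow value: 48

augment #1: 1→9→6 bottleneck 5, total now 5
augment #2: 1→0→3→6 bottleneck 23, total now 28
augment #3: 1→5→3→6 bottleneck 13, total now 41
augment #4: 1→5→8→6 bottleneck 7, total now 48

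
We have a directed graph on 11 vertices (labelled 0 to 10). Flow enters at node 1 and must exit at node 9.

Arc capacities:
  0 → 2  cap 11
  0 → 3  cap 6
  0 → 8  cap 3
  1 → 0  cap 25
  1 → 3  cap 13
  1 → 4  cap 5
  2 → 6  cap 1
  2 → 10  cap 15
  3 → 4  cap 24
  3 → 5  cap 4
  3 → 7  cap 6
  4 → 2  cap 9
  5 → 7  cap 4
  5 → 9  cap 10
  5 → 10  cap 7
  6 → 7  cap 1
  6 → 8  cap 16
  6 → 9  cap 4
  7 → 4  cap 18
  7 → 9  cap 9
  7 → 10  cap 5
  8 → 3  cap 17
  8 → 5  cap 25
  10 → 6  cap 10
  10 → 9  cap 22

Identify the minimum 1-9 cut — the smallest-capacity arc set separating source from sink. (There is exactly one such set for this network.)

Min-cut arcs: {(0,8), (2,6), (2,10), (3,5), (3,7)} (total capacity 29)

augment #1: 1→3→5→9 push 4
augment #2: 1→3→7→9 push 6
augment #3: 1→0→2→6→9 push 1
augment #4: 1→0→2→10→9 push 10
augment #5: 1→0→8→5→9 push 3
augment #6: 1→4→2→10→9 push 5
max flow = 29; residual-reachable set from 1 gives S-side
cut edges (S→T): {(0,8), (2,6), (2,10), (3,5), (3,7)} total cap 29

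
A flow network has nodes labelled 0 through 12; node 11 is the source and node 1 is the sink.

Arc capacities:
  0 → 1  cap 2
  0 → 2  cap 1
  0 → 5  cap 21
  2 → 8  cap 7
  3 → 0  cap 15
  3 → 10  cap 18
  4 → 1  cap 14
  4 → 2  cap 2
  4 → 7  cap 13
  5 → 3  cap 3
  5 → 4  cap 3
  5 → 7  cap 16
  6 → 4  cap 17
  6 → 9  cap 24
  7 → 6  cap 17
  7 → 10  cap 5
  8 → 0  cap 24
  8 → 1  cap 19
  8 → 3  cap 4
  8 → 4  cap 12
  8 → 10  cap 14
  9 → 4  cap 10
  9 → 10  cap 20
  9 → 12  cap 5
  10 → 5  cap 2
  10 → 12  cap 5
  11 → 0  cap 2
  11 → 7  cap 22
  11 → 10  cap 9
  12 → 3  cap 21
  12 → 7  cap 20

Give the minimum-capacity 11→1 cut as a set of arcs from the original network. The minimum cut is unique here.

augment #1: 11→0→1 push 2
augment #2: 11→7→6→4→1 push 14
augment #3: 11→7→6→4→2→8→1 push 2
augment #4: 11→10→5→3→0→2→8→1 push 1
max flow = 19; residual-reachable set from 11 gives S-side
cut edges (S→T): {(0,1), (0,2), (4,1), (4,2)} total cap 19

Min-cut arcs: {(0,1), (0,2), (4,1), (4,2)} (total capacity 19)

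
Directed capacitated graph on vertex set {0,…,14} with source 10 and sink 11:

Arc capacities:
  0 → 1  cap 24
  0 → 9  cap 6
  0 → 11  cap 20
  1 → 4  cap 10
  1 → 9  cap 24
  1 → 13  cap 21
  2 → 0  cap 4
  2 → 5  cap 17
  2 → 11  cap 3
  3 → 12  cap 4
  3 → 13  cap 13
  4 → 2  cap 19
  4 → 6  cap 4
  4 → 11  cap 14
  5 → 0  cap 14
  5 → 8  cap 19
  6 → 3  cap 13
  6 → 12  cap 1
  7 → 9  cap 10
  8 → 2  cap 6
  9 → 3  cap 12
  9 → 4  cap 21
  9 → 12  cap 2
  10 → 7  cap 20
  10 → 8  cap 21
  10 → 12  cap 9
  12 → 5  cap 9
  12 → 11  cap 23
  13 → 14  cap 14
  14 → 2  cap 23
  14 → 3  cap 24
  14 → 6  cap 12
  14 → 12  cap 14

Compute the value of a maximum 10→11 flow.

Maximum flow value: 25

augment #1: 10→12→11 bottleneck 9, total now 9
augment #2: 10→8→2→11 bottleneck 3, total now 12
augment #3: 10→7→9→4→11 bottleneck 10, total now 22
augment #4: 10→8→2→0→11 bottleneck 3, total now 25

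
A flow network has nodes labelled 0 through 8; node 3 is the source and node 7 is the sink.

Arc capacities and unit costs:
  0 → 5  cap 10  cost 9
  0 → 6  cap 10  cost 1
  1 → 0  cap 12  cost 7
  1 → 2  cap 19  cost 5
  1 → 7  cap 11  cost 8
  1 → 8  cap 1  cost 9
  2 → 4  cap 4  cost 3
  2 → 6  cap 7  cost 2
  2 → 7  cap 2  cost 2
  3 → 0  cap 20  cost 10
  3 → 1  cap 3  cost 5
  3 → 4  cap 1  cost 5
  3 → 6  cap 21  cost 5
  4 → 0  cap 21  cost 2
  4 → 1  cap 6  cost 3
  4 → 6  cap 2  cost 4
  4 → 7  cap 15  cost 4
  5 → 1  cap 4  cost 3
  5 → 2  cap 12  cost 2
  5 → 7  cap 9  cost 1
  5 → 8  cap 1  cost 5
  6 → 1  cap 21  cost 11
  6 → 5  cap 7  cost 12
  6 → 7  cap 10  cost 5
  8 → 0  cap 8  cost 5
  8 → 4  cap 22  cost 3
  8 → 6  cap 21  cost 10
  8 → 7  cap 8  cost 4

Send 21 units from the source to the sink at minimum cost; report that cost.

Minimum cost for 21 units: 272

shortest-cost path #1: 3→4→7 push 1 @ unit cost 9 (adds 9)
shortest-cost path #2: 3→6→7 push 10 @ unit cost 10 (adds 100)
shortest-cost path #3: 3→1→2→7 push 2 @ unit cost 12 (adds 24)
shortest-cost path #4: 3→1→7 push 1 @ unit cost 13 (adds 13)
shortest-cost path #5: 3→6→5→7 push 7 @ unit cost 18 (adds 126)
total cost = 272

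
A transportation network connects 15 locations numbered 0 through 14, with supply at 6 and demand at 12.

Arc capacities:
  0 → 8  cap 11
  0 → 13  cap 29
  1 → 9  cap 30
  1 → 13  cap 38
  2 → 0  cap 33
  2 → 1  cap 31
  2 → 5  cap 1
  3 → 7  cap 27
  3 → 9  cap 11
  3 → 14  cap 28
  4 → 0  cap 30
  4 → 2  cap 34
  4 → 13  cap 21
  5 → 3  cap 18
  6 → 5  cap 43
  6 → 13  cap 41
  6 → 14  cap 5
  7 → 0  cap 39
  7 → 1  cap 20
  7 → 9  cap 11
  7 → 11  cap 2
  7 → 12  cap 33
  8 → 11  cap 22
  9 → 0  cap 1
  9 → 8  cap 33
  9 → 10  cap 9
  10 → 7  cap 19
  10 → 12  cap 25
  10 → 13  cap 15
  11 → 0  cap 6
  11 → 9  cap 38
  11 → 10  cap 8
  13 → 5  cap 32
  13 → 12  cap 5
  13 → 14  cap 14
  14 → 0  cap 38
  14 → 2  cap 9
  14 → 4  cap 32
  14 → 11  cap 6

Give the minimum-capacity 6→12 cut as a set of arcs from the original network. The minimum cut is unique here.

Min-cut arcs: {(5,3), (9,10), (11,10), (13,12)} (total capacity 40)

augment #1: 6→13→12 push 5
augment #2: 6→5→3→7→12 push 18
augment #3: 6→14→11→10→12 push 5
augment #4: 6→13→14→11→10→12 push 1
augment #5: 6→13→14→0→8→11→10→12 push 2
augment #6: 6→13→14→2→1→9→10→12 push 9
max flow = 40; residual-reachable set from 6 gives S-side
cut edges (S→T): {(5,3), (9,10), (11,10), (13,12)} total cap 40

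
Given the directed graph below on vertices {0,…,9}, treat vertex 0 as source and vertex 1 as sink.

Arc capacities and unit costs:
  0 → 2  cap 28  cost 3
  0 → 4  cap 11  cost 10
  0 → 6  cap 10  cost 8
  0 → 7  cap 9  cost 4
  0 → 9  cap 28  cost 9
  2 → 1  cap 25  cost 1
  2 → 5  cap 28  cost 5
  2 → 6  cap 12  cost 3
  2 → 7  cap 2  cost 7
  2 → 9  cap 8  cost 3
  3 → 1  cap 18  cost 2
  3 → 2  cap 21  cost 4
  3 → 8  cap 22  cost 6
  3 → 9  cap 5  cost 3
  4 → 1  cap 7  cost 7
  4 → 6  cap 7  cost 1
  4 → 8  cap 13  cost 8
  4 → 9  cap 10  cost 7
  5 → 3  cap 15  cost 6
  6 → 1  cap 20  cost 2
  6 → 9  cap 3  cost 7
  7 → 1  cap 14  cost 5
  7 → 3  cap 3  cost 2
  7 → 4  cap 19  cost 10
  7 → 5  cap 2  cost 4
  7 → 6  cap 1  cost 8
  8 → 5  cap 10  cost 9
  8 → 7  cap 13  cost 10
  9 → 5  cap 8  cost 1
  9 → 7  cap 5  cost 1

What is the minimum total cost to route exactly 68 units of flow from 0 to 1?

Minimum cost for 68 units: 626

shortest-cost path #1: 0→2→1 push 25 @ unit cost 4 (adds 100)
shortest-cost path #2: 0→2→6→1 push 3 @ unit cost 8 (adds 24)
shortest-cost path #3: 0→7→3→1 push 3 @ unit cost 8 (adds 24)
shortest-cost path #4: 0→7→1 push 6 @ unit cost 9 (adds 54)
shortest-cost path #5: 0→6→1 push 10 @ unit cost 10 (adds 100)
shortest-cost path #6: 0→4→6→1 push 7 @ unit cost 13 (adds 91)
shortest-cost path #7: 0→9→7→1 push 5 @ unit cost 15 (adds 75)
shortest-cost path #8: 0→4→1 push 4 @ unit cost 17 (adds 68)
shortest-cost path #9: 0→9→5→3→1 push 5 @ unit cost 18 (adds 90)
total cost = 626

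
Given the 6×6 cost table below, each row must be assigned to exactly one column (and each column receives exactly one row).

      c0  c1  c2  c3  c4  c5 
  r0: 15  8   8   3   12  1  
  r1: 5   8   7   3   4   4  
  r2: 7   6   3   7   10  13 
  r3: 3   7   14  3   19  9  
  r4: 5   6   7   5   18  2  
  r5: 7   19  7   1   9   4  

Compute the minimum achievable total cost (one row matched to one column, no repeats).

optimal assignment: row0→col5 (cost 1), row1→col4 (cost 4), row2→col2 (cost 3), row3→col0 (cost 3), row4→col1 (cost 6), row5→col3 (cost 1)
total = 1 + 4 + 3 + 3 + 6 + 1 = 18

Minimum assignment cost: 18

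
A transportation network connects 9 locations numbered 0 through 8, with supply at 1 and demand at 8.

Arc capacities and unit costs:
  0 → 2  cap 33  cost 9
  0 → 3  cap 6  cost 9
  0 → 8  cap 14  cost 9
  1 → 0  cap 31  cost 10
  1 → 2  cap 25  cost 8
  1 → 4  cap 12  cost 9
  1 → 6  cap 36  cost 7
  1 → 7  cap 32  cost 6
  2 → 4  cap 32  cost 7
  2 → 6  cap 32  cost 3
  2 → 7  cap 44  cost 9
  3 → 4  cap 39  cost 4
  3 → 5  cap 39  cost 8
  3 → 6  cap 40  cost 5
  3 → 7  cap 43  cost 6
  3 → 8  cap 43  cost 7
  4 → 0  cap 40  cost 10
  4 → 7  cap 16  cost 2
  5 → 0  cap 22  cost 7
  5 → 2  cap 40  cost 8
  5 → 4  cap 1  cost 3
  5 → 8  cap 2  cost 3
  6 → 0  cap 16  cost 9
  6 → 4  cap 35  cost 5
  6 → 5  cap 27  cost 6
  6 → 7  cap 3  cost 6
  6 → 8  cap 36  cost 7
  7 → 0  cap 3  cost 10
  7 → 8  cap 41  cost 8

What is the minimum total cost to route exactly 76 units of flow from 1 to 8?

shortest-cost path #1: 1→6→8 push 36 @ unit cost 14 (adds 504)
shortest-cost path #2: 1→7→8 push 32 @ unit cost 14 (adds 448)
shortest-cost path #3: 1→4→7→8 push 8 @ unit cost 19 (adds 152)
total cost = 1104

Minimum cost for 76 units: 1104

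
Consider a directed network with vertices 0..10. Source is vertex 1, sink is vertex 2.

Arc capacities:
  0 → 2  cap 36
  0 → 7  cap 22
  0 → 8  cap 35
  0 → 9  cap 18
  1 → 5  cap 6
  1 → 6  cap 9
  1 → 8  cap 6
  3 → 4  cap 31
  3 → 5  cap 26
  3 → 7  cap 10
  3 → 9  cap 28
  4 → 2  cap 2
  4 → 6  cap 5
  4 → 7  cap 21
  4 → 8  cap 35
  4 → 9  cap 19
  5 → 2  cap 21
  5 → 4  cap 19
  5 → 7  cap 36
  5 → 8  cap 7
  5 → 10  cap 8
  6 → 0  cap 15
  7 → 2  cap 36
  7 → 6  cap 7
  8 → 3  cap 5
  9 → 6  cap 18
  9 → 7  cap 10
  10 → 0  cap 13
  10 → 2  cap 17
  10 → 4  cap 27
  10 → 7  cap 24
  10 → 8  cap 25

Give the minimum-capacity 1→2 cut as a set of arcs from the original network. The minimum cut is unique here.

augment #1: 1→5→2 push 6
augment #2: 1→6→0→2 push 9
augment #3: 1→8→3→4→2 push 2
augment #4: 1→8→3→5→2 push 3
max flow = 20; residual-reachable set from 1 gives S-side
cut edges (S→T): {(1,5), (1,6), (8,3)} total cap 20

Min-cut arcs: {(1,5), (1,6), (8,3)} (total capacity 20)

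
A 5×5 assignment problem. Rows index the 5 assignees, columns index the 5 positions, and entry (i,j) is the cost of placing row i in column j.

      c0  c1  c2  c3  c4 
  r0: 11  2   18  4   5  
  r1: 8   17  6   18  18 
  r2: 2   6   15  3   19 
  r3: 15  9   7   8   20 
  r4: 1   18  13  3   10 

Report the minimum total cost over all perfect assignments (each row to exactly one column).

optimal assignment: row0→col4 (cost 5), row1→col2 (cost 6), row2→col3 (cost 3), row3→col1 (cost 9), row4→col0 (cost 1)
total = 5 + 6 + 3 + 9 + 1 = 24

Minimum assignment cost: 24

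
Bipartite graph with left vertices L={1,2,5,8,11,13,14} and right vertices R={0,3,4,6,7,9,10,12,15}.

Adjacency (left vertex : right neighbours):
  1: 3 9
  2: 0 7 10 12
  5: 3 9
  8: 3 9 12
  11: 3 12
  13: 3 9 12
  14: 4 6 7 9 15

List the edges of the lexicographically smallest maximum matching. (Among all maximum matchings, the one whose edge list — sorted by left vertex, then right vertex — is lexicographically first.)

|M| = 5 (so the lex-smallest maximum matching has 5 edges)
process left vertices in ascending order; for each, take the smallest-labelled available neighbour that still permits 5 edges overall, or leave it unmatched if none does
lex-smallest matching: {1-3, 2-0, 5-9, 8-12, 14-4}

Lex-smallest maximum matching: {(1,3), (2,0), (5,9), (8,12), (14,4)}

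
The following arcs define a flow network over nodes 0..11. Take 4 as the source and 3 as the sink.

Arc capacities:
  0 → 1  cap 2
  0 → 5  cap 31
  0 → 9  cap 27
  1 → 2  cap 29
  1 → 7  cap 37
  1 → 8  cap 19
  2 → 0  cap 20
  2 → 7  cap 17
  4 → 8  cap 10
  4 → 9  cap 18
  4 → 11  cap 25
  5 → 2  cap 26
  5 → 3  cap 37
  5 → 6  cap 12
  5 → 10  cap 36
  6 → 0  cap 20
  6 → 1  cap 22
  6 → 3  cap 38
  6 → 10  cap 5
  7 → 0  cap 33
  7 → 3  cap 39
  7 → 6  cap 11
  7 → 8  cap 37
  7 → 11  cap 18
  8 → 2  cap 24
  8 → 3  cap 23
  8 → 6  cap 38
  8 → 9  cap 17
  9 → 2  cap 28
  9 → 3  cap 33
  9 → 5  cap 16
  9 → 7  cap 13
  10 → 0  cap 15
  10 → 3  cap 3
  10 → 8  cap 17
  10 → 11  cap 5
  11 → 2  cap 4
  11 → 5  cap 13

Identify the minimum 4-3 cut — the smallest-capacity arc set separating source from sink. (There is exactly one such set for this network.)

augment #1: 4→8→3 push 10
augment #2: 4→9→3 push 18
augment #3: 4→11→5→3 push 13
augment #4: 4→11→2→7→3 push 4
max flow = 45; residual-reachable set from 4 gives S-side
cut edges (S→T): {(4,8), (4,9), (11,2), (11,5)} total cap 45

Min-cut arcs: {(4,8), (4,9), (11,2), (11,5)} (total capacity 45)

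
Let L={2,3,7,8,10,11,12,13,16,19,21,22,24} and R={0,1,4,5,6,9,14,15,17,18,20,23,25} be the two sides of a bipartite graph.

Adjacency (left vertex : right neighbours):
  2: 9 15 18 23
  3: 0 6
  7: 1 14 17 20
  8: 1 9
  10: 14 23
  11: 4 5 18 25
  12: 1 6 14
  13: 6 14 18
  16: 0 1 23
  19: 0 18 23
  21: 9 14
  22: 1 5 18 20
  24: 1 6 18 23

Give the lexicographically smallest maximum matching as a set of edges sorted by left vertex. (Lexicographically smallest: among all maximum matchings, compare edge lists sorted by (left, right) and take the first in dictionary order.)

Lex-smallest maximum matching: {(2,15), (3,0), (7,17), (8,1), (10,14), (11,4), (12,6), (13,18), (16,23), (21,9), (22,5)}

|M| = 11 (so the lex-smallest maximum matching has 11 edges)
process left vertices in ascending order; for each, take the smallest-labelled available neighbour that still permits 11 edges overall, or leave it unmatched if none does
lex-smallest matching: {2-15, 3-0, 7-17, 8-1, 10-14, 11-4, 12-6, 13-18, 16-23, 21-9, 22-5}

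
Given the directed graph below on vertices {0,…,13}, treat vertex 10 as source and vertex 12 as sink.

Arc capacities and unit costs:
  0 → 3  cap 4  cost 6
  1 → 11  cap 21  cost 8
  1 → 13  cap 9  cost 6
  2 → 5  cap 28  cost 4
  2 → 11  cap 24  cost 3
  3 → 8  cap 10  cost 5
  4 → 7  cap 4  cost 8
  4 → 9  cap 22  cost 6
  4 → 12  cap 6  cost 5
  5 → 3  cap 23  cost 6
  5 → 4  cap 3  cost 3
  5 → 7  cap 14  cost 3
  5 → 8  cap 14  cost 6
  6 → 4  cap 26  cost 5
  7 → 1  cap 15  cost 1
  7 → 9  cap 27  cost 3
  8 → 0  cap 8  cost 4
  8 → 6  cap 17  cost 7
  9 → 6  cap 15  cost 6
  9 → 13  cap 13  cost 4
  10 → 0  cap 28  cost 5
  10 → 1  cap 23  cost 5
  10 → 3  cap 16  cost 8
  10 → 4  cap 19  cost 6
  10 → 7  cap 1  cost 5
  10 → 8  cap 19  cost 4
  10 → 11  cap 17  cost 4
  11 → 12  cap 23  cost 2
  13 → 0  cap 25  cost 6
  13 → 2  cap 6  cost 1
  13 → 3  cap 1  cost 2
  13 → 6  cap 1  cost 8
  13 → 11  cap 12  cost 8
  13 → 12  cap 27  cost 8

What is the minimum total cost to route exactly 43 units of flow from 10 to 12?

Minimum cost for 43 units: 545

shortest-cost path #1: 10→11→12 push 17 @ unit cost 6 (adds 102)
shortest-cost path #2: 10→4→12 push 6 @ unit cost 11 (adds 66)
shortest-cost path #3: 10→1→11→12 push 6 @ unit cost 15 (adds 90)
shortest-cost path #4: 10→1→13→12 push 9 @ unit cost 19 (adds 171)
shortest-cost path #5: 10→7→9→13→12 push 1 @ unit cost 20 (adds 20)
shortest-cost path #6: 10→4→9→13→12 push 4 @ unit cost 24 (adds 96)
total cost = 545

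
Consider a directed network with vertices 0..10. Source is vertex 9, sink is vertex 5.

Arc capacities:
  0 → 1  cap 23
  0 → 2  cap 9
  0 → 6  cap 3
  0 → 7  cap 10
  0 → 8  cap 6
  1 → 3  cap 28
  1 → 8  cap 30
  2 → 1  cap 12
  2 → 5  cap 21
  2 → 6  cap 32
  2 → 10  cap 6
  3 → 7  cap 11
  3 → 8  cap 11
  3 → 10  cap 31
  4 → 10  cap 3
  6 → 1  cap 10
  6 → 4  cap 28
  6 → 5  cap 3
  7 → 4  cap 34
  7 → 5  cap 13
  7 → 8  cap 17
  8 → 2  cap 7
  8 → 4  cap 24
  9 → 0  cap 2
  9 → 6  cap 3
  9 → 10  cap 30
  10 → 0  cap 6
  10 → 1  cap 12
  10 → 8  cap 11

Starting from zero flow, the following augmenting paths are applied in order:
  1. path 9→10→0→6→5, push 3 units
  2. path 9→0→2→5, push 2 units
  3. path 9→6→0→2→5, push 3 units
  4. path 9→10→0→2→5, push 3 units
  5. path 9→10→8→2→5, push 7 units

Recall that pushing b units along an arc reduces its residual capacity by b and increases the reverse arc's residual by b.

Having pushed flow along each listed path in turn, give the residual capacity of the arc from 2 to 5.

Residual capacity of (2,5): 6

after path 1 (9→10→0→6→5, push 3): res(2,5)=21
after path 2 (9→0→2→5, push 2): res(2,5)=19
after path 3 (9→6→0→2→5, push 3): res(2,5)=16
after path 4 (9→10→0→2→5, push 3): res(2,5)=13
after path 5 (9→10→8→2→5, push 7): res(2,5)=6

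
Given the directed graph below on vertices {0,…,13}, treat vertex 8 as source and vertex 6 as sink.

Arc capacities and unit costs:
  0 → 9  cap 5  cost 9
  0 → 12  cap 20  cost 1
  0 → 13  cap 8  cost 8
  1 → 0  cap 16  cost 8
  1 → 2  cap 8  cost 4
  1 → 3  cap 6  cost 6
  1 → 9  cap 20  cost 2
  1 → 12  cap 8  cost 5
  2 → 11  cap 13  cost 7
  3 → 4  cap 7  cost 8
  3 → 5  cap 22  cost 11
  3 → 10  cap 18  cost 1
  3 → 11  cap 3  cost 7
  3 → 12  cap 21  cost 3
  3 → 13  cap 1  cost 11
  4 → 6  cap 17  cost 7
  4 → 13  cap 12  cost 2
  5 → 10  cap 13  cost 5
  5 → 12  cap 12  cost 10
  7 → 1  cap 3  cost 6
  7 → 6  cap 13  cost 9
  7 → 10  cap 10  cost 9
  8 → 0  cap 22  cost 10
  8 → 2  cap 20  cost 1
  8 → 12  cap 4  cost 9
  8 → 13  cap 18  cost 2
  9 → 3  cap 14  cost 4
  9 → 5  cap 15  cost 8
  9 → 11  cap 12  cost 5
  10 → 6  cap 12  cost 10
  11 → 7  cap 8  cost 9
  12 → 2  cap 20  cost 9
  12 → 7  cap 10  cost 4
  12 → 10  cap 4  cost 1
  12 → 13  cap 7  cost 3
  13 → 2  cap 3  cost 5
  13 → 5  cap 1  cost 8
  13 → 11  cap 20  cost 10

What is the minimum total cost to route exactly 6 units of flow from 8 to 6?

Minimum cost for 6 units: 128

shortest-cost path #1: 8→12→10→6 push 4 @ unit cost 20 (adds 80)
shortest-cost path #2: 8→0→12→7→6 push 2 @ unit cost 24 (adds 48)
total cost = 128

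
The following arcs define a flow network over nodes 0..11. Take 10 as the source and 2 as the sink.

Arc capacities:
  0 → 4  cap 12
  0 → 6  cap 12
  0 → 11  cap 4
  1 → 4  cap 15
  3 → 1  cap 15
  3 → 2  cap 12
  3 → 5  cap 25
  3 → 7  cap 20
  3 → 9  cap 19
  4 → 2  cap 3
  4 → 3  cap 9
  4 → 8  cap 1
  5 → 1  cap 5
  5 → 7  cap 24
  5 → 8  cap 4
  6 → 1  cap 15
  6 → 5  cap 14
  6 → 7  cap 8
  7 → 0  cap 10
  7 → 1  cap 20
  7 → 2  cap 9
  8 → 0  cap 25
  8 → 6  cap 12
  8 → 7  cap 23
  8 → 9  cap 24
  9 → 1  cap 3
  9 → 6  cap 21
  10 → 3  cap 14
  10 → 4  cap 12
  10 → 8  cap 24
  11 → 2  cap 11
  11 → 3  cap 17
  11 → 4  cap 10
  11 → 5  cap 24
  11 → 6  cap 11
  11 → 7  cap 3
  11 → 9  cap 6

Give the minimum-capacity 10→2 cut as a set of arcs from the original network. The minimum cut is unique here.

augment #1: 10→3→2 push 12
augment #2: 10→4→2 push 3
augment #3: 10→3→7→2 push 2
augment #4: 10→8→7→2 push 7
augment #5: 10→8→0→11→2 push 4
max flow = 28; residual-reachable set from 10 gives S-side
cut edges (S→T): {(0,11), (3,2), (4,2), (7,2)} total cap 28

Min-cut arcs: {(0,11), (3,2), (4,2), (7,2)} (total capacity 28)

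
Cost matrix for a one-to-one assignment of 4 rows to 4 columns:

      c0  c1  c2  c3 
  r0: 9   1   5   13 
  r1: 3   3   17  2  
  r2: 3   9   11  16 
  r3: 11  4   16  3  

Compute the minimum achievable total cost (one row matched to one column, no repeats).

Minimum assignment cost: 14

one of 2 optimal assignments: row0→col2 (cost 5), row1→col1 (cost 3), row2→col0 (cost 3), row3→col3 (cost 3)
total = 5 + 3 + 3 + 3 = 14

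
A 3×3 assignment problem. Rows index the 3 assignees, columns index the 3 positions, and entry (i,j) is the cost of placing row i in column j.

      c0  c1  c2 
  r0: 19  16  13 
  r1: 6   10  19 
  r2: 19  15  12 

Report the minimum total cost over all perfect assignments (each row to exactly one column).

one of 2 optimal assignments: row0→col1 (cost 16), row1→col0 (cost 6), row2→col2 (cost 12)
total = 16 + 6 + 12 = 34

Minimum assignment cost: 34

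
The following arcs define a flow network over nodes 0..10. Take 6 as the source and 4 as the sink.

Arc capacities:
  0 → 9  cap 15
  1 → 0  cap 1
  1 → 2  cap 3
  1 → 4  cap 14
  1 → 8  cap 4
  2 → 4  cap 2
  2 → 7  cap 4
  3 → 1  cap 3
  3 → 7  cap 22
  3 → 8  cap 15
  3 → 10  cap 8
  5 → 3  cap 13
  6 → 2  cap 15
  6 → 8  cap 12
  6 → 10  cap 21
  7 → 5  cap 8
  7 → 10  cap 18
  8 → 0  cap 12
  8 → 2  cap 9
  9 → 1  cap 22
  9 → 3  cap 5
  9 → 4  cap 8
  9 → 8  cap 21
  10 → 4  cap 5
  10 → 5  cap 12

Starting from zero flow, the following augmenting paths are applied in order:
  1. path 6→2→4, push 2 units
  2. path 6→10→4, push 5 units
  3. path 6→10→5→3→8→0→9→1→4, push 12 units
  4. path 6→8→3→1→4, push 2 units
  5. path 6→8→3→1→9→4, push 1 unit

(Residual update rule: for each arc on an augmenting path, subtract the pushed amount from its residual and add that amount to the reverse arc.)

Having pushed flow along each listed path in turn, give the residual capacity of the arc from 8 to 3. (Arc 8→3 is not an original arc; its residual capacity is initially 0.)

after path 1 (6→2→4, push 2): res(8,3)=0
after path 2 (6→10→4, push 5): res(8,3)=0
after path 3 (6→10→5→3→8→0→9→1→4, push 12): res(8,3)=12
after path 4 (6→8→3→1→4, push 2): res(8,3)=10
after path 5 (6→8→3→1→9→4, push 1): res(8,3)=9

Residual capacity of (8,3): 9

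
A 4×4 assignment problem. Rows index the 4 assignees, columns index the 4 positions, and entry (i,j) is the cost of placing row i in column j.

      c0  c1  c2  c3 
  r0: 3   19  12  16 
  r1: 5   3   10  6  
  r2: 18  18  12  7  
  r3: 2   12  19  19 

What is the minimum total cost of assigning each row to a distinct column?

Minimum assignment cost: 24

optimal assignment: row0→col2 (cost 12), row1→col1 (cost 3), row2→col3 (cost 7), row3→col0 (cost 2)
total = 12 + 3 + 7 + 2 = 24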